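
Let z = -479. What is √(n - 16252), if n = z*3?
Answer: 133*I ≈ 133.0*I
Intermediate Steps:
n = -1437 (n = -479*3 = -1437)
√(n - 16252) = √(-1437 - 16252) = √(-17689) = 133*I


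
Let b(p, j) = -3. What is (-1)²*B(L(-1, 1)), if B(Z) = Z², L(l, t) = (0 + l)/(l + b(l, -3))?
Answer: 1/16 ≈ 0.062500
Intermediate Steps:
L(l, t) = l/(-3 + l) (L(l, t) = (0 + l)/(l - 3) = l/(-3 + l))
(-1)²*B(L(-1, 1)) = (-1)²*(-1/(-3 - 1))² = 1*(-1/(-4))² = 1*(-1*(-¼))² = 1*(¼)² = 1*(1/16) = 1/16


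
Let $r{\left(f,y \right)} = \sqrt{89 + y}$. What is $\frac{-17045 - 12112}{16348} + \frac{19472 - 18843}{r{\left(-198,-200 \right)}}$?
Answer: $- \frac{29157}{16348} - \frac{17 i \sqrt{111}}{3} \approx -1.7835 - 59.702 i$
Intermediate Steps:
$\frac{-17045 - 12112}{16348} + \frac{19472 - 18843}{r{\left(-198,-200 \right)}} = \frac{-17045 - 12112}{16348} + \frac{19472 - 18843}{\sqrt{89 - 200}} = \left(-29157\right) \frac{1}{16348} + \frac{629}{\sqrt{-111}} = - \frac{29157}{16348} + \frac{629}{i \sqrt{111}} = - \frac{29157}{16348} + 629 \left(- \frac{i \sqrt{111}}{111}\right) = - \frac{29157}{16348} - \frac{17 i \sqrt{111}}{3}$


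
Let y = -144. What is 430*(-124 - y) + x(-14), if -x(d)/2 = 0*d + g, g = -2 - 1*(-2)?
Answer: 8600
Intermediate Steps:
g = 0 (g = -2 + 2 = 0)
x(d) = 0 (x(d) = -2*(0*d + 0) = -2*(0 + 0) = -2*0 = 0)
430*(-124 - y) + x(-14) = 430*(-124 - 1*(-144)) + 0 = 430*(-124 + 144) + 0 = 430*20 + 0 = 8600 + 0 = 8600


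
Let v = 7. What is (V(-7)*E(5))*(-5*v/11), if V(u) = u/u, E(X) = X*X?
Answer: -875/11 ≈ -79.545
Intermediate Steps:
E(X) = X**2
V(u) = 1
(V(-7)*E(5))*(-5*v/11) = (1*5**2)*(-35/11) = (1*25)*(-35/11) = 25*(-5*7/11) = 25*(-35/11) = -875/11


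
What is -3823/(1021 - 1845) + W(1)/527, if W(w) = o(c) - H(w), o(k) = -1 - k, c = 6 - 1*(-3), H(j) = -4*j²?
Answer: 2009777/434248 ≈ 4.6282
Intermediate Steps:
c = 9 (c = 6 + 3 = 9)
W(w) = -10 + 4*w² (W(w) = (-1 - 1*9) - (-4)*w² = (-1 - 9) + 4*w² = -10 + 4*w²)
-3823/(1021 - 1845) + W(1)/527 = -3823/(1021 - 1845) + (-10 + 4*1²)/527 = -3823/(-824) + (-10 + 4*1)*(1/527) = -3823*(-1/824) + (-10 + 4)*(1/527) = 3823/824 - 6*1/527 = 3823/824 - 6/527 = 2009777/434248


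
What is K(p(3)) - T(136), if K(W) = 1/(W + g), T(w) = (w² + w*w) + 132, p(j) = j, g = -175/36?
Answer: -2487344/67 ≈ -37125.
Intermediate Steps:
g = -175/36 (g = -175*1/36 = -175/36 ≈ -4.8611)
T(w) = 132 + 2*w² (T(w) = (w² + w²) + 132 = 2*w² + 132 = 132 + 2*w²)
K(W) = 1/(-175/36 + W) (K(W) = 1/(W - 175/36) = 1/(-175/36 + W))
K(p(3)) - T(136) = 36/(-175 + 36*3) - (132 + 2*136²) = 36/(-175 + 108) - (132 + 2*18496) = 36/(-67) - (132 + 36992) = 36*(-1/67) - 1*37124 = -36/67 - 37124 = -2487344/67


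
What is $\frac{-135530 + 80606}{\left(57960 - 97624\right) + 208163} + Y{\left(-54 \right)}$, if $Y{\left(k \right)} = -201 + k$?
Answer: $- \frac{43022169}{168499} \approx -255.33$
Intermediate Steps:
$\frac{-135530 + 80606}{\left(57960 - 97624\right) + 208163} + Y{\left(-54 \right)} = \frac{-135530 + 80606}{\left(57960 - 97624\right) + 208163} - 255 = - \frac{54924}{-39664 + 208163} - 255 = - \frac{54924}{168499} - 255 = - \frac{43022169}{168499}$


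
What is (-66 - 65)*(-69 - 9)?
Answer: 10218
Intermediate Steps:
(-66 - 65)*(-69 - 9) = -131*(-78) = 10218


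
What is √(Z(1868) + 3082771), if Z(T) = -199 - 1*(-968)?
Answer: 2*√770885 ≈ 1756.0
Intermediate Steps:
Z(T) = 769 (Z(T) = -199 + 968 = 769)
√(Z(1868) + 3082771) = √(769 + 3082771) = √3083540 = 2*√770885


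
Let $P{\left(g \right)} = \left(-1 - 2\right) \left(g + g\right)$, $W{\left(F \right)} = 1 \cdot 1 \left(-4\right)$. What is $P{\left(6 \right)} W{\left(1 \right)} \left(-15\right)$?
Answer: $-2160$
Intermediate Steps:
$W{\left(F \right)} = -4$ ($W{\left(F \right)} = 1 \left(-4\right) = -4$)
$P{\left(g \right)} = - 6 g$ ($P{\left(g \right)} = - 3 \cdot 2 g = - 6 g$)
$P{\left(6 \right)} W{\left(1 \right)} \left(-15\right) = \left(-6\right) 6 \left(-4\right) \left(-15\right) = \left(-36\right) \left(-4\right) \left(-15\right) = 144 \left(-15\right) = -2160$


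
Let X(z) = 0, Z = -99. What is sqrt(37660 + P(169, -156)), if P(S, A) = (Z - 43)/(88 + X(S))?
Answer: sqrt(18226659)/22 ≈ 194.06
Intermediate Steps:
P(S, A) = -71/44 (P(S, A) = (-99 - 43)/(88 + 0) = -142/88 = -142*1/88 = -71/44)
sqrt(37660 + P(169, -156)) = sqrt(37660 - 71/44) = sqrt(1656969/44) = sqrt(18226659)/22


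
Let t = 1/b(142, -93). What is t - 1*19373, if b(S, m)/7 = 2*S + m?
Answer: -25901700/1337 ≈ -19373.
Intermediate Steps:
b(S, m) = 7*m + 14*S (b(S, m) = 7*(2*S + m) = 7*(m + 2*S) = 7*m + 14*S)
t = 1/1337 (t = 1/(7*(-93) + 14*142) = 1/(-651 + 1988) = 1/1337 ≈ 0.00074794)
t - 1*19373 = 1/1337 - 1*19373 = 1/1337 - 19373 = -25901700/1337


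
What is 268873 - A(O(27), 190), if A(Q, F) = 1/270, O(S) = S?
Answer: 72595709/270 ≈ 2.6887e+5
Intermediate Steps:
A(Q, F) = 1/270
268873 - A(O(27), 190) = 268873 - 1*1/270 = 268873 - 1/270 = 72595709/270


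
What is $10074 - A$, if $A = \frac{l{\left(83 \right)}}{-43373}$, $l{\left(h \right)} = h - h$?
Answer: $10074$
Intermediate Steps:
$l{\left(h \right)} = 0$
$A = 0$ ($A = \frac{0}{-43373} = 0 \left(- \frac{1}{43373}\right) = 0$)
$10074 - A = 10074 - 0 = 10074 + 0 = 10074$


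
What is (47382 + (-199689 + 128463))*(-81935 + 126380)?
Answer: -1059746580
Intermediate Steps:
(47382 + (-199689 + 128463))*(-81935 + 126380) = (47382 - 71226)*44445 = -23844*44445 = -1059746580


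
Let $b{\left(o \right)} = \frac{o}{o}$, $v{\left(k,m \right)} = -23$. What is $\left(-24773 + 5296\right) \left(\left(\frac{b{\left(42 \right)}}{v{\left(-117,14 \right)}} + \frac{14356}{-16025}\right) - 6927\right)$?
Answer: $\frac{49733842440526}{368575} \approx 1.3494 \cdot 10^{8}$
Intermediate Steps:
$b{\left(o \right)} = 1$
$\left(-24773 + 5296\right) \left(\left(\frac{b{\left(42 \right)}}{v{\left(-117,14 \right)}} + \frac{14356}{-16025}\right) - 6927\right) = \left(-24773 + 5296\right) \left(\left(1 \frac{1}{-23} + \frac{14356}{-16025}\right) - 6927\right) = - 19477 \left(\left(1 \left(- \frac{1}{23}\right) + 14356 \left(- \frac{1}{16025}\right)\right) - 6927\right) = - 19477 \left(\left(- \frac{1}{23} - \frac{14356}{16025}\right) - 6927\right) = - 19477 \left(- \frac{346213}{368575} - 6927\right) = \left(-19477\right) \left(- \frac{2553465238}{368575}\right) = \frac{49733842440526}{368575}$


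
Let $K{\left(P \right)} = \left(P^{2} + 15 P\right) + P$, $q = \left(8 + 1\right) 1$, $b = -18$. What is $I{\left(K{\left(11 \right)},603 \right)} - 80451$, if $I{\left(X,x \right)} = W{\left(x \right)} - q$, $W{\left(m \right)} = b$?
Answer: $-80478$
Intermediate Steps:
$q = 9$ ($q = 9 \cdot 1 = 9$)
$W{\left(m \right)} = -18$
$K{\left(P \right)} = P^{2} + 16 P$
$I{\left(X,x \right)} = -27$ ($I{\left(X,x \right)} = -18 - 9 = -27$)
$I{\left(K{\left(11 \right)},603 \right)} - 80451 = -27 - 80451 = -80478$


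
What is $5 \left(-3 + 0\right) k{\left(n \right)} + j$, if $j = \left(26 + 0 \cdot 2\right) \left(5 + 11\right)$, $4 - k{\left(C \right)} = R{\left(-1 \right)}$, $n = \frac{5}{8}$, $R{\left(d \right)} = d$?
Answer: $341$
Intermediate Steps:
$n = \frac{5}{8}$ ($n = 5 \cdot \frac{1}{8} = \frac{5}{8} \approx 0.625$)
$k{\left(C \right)} = 5$ ($k{\left(C \right)} = 4 - -1 = 4 + 1 = 5$)
$j = 416$ ($j = \left(26 + 0\right) 16 = 26 \cdot 16 = 416$)
$5 \left(-3 + 0\right) k{\left(n \right)} + j = 5 \left(-3 + 0\right) 5 + 416 = 5 \left(-3\right) 5 + 416 = \left(-15\right) 5 + 416 = -75 + 416 = 341$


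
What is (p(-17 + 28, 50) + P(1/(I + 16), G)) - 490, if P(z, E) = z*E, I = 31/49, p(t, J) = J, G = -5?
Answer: -71769/163 ≈ -440.30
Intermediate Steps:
I = 31/49 (I = 31*(1/49) = 31/49 ≈ 0.63265)
P(z, E) = E*z
(p(-17 + 28, 50) + P(1/(I + 16), G)) - 490 = (50 - 5/(31/49 + 16)) - 490 = (50 - 5/815/49) - 490 = (50 - 5*49/815) - 490 = (50 - 49/163) - 490 = 8101/163 - 490 = -71769/163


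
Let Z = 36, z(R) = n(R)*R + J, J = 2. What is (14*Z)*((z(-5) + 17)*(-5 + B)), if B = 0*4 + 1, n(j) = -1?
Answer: -48384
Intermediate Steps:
B = 1 (B = 0 + 1 = 1)
z(R) = 2 - R (z(R) = -R + 2 = 2 - R)
(14*Z)*((z(-5) + 17)*(-5 + B)) = (14*36)*(((2 - 1*(-5)) + 17)*(-5 + 1)) = 504*(((2 + 5) + 17)*(-4)) = 504*((7 + 17)*(-4)) = 504*(24*(-4)) = 504*(-96) = -48384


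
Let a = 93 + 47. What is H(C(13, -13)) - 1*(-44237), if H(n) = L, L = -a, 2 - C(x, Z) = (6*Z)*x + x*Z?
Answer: 44097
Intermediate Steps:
a = 140
C(x, Z) = 2 - 7*Z*x (C(x, Z) = 2 - ((6*Z)*x + x*Z) = 2 - (6*Z*x + Z*x) = 2 - 7*Z*x)
L = -140 (L = -1*140 = -140)
H(n) = -140
H(C(13, -13)) - 1*(-44237) = -140 - 1*(-44237) = -140 + 44237 = 44097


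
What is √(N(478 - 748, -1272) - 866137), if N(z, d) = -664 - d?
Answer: I*√865529 ≈ 930.34*I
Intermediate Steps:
√(N(478 - 748, -1272) - 866137) = √((-664 - 1*(-1272)) - 866137) = √((-664 + 1272) - 866137) = √(608 - 866137) = √(-865529) = I*√865529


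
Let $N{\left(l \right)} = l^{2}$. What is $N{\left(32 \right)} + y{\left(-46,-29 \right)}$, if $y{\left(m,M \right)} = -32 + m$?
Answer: $946$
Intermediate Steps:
$N{\left(32 \right)} + y{\left(-46,-29 \right)} = 32^{2} - 78 = 1024 - 78 = 946$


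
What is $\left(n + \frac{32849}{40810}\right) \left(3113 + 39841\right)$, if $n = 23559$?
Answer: $\frac{20649612298803}{20405} \approx 1.012 \cdot 10^{9}$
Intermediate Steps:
$\left(n + \frac{32849}{40810}\right) \left(3113 + 39841\right) = \left(23559 + \frac{32849}{40810}\right) \left(3113 + 39841\right) = \left(23559 + 32849 \cdot \frac{1}{40810}\right) 42954 = \left(23559 + \frac{32849}{40810}\right) 42954 = \frac{961475639}{40810} \cdot 42954 = \frac{20649612298803}{20405}$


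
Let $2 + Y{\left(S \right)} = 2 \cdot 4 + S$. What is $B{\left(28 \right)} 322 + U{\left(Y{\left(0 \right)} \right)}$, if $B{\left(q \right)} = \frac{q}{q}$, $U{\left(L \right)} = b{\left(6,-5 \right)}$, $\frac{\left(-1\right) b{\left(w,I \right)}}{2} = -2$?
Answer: $326$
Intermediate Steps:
$b{\left(w,I \right)} = 4$ ($b{\left(w,I \right)} = \left(-2\right) \left(-2\right) = 4$)
$Y{\left(S \right)} = 6 + S$ ($Y{\left(S \right)} = -2 + \left(2 \cdot 4 + S\right) = -2 + \left(8 + S\right) = 6 + S$)
$U{\left(L \right)} = 4$
$B{\left(q \right)} = 1$
$B{\left(28 \right)} 322 + U{\left(Y{\left(0 \right)} \right)} = 1 \cdot 322 + 4 = 322 + 4 = 326$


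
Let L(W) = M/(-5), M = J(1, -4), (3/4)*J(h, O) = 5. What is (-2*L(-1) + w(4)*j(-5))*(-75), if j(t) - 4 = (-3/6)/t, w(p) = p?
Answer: -1430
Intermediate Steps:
J(h, O) = 20/3 (J(h, O) = (4/3)*5 = 20/3)
M = 20/3 ≈ 6.6667
j(t) = 4 - 1/(2*t) (j(t) = 4 + (-3/6)/t = 4 + (-3*⅙)/t = 4 - 1/(2*t))
L(W) = -4/3 (L(W) = (20/3)/(-5) = (20/3)*(-⅕) = -4/3)
(-2*L(-1) + w(4)*j(-5))*(-75) = (-2*(-4/3) + 4*(4 - ½/(-5)))*(-75) = (8/3 + 4*(4 - ½*(-⅕)))*(-75) = (8/3 + 4*(4 + ⅒))*(-75) = (8/3 + 4*(41/10))*(-75) = (8/3 + 82/5)*(-75) = (286/15)*(-75) = -1430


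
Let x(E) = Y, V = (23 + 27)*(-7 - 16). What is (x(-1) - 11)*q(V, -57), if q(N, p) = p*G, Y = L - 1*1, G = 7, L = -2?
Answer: 5586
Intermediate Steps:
V = -1150 (V = 50*(-23) = -1150)
Y = -3 (Y = -2 - 1*1 = -2 - 1 = -3)
q(N, p) = 7*p (q(N, p) = p*7 = 7*p)
x(E) = -3
(x(-1) - 11)*q(V, -57) = (-3 - 11)*(7*(-57)) = -14*(-399) = 5586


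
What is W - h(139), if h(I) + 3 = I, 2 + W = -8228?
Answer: -8366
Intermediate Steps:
W = -8230 (W = -2 - 8228 = -8230)
h(I) = -3 + I
W - h(139) = -8230 - (-3 + 139) = -8230 - 1*136 = -8230 - 136 = -8366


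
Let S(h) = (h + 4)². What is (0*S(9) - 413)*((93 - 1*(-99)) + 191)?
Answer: -158179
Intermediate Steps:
S(h) = (4 + h)²
(0*S(9) - 413)*((93 - 1*(-99)) + 191) = (0*(4 + 9)² - 413)*((93 - 1*(-99)) + 191) = (0*13² - 413)*((93 + 99) + 191) = (0*169 - 413)*(192 + 191) = (0 - 413)*383 = -413*383 = -158179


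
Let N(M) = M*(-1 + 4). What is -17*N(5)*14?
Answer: -3570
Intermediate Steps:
N(M) = 3*M (N(M) = M*3 = 3*M)
-17*N(5)*14 = -51*5*14 = -17*15*14 = -255*14 = -3570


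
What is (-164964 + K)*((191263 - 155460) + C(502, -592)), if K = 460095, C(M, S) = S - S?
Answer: 10566575193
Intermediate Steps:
C(M, S) = 0
(-164964 + K)*((191263 - 155460) + C(502, -592)) = (-164964 + 460095)*((191263 - 155460) + 0) = 295131*(35803 + 0) = 295131*35803 = 10566575193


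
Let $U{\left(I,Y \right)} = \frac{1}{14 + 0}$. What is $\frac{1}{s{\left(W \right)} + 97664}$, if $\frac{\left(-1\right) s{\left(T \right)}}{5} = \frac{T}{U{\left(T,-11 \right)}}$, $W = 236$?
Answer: $\frac{1}{81144} \approx 1.2324 \cdot 10^{-5}$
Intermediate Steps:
$U{\left(I,Y \right)} = \frac{1}{14}$
$s{\left(T \right)} = - 70 T$ ($s{\left(T \right)} = - 5 T \frac{1}{\frac{1}{14}} = - 5 T 14 = - 5 \cdot 14 T = - 70 T$)
$\frac{1}{s{\left(W \right)} + 97664} = \frac{1}{\left(-70\right) 236 + 97664} = \frac{1}{-16520 + 97664} = \frac{1}{81144}$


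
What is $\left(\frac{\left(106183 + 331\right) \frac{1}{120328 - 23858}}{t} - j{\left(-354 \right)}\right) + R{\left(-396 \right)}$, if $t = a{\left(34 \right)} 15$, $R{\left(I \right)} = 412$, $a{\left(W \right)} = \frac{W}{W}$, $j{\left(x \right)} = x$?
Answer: $\frac{554273407}{723525} \approx 766.07$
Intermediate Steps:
$a{\left(W \right)} = 1$
$t = 15$ ($t = 1 \cdot 15 = 15$)
$\left(\frac{\left(106183 + 331\right) \frac{1}{120328 - 23858}}{t} - j{\left(-354 \right)}\right) + R{\left(-396 \right)} = \left(\frac{\left(106183 + 331\right) \frac{1}{120328 - 23858}}{15} - -354\right) + 412 = \left(\frac{106514}{96470} \cdot \frac{1}{15} + 354\right) + 412 = \left(106514 \cdot \frac{1}{96470} \cdot \frac{1}{15} + 354\right) + 412 = \left(\frac{53257}{48235} \cdot \frac{1}{15} + 354\right) + 412 = \left(\frac{53257}{723525} + 354\right) + 412 = \frac{256181107}{723525} + 412 = \frac{554273407}{723525}$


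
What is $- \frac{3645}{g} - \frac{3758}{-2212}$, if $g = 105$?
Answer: $- \frac{36515}{1106} \approx -33.015$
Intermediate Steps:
$- \frac{3645}{g} - \frac{3758}{-2212} = - \frac{3645}{105} - \frac{3758}{-2212} = \left(-3645\right) \frac{1}{105} - - \frac{1879}{1106} = - \frac{243}{7} + \frac{1879}{1106} = - \frac{36515}{1106}$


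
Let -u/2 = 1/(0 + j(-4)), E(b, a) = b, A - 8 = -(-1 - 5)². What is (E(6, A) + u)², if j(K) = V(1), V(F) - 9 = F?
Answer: 841/25 ≈ 33.640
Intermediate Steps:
V(F) = 9 + F
j(K) = 10 (j(K) = 9 + 1 = 10)
A = -28 (A = 8 - (-1 - 5)² = 8 - 1*(-6)² = 8 - 1*36 = 8 - 36 = -28)
u = -⅕ (u = -2/(0 + 10) = -2/10 = -2*⅒ = -⅕ ≈ -0.20000)
(E(6, A) + u)² = (6 - ⅕)² = (29/5)² = 841/25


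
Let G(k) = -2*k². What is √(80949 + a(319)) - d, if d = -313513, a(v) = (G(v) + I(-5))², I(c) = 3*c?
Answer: 313513 + √41427391318 ≈ 5.1705e+5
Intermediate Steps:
a(v) = (-15 - 2*v²)² (a(v) = (-2*v² + 3*(-5))² = (-2*v² - 15)² = (-15 - 2*v²)²)
√(80949 + a(319)) - d = √(80949 + (15 + 2*319²)²) - 1*(-313513) = √(80949 + (15 + 2*101761)²) + 313513 = √(80949 + (15 + 203522)²) + 313513 = √(80949 + 203537²) + 313513 = √(80949 + 41427310369) + 313513 = √41427391318 + 313513 = 313513 + √41427391318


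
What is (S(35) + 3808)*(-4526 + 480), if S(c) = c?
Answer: -15548778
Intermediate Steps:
(S(35) + 3808)*(-4526 + 480) = (35 + 3808)*(-4526 + 480) = 3843*(-4046) = -15548778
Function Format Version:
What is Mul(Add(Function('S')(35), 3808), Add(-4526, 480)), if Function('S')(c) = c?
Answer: -15548778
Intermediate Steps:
Mul(Add(Function('S')(35), 3808), Add(-4526, 480)) = Mul(Add(35, 3808), Add(-4526, 480)) = Mul(3843, -4046) = -15548778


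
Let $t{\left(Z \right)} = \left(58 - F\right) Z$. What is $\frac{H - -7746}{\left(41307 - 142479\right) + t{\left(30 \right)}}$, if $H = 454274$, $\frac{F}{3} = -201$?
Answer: $- \frac{231010}{40671} \approx -5.68$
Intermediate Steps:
$F = -603$ ($F = 3 \left(-201\right) = -603$)
$t{\left(Z \right)} = 661 Z$ ($t{\left(Z \right)} = \left(58 - -603\right) Z = \left(58 + 603\right) Z = 661 Z$)
$\frac{H - -7746}{\left(41307 - 142479\right) + t{\left(30 \right)}} = \frac{454274 - -7746}{\left(41307 - 142479\right) + 661 \cdot 30} = \frac{454274 + 7746}{\left(41307 - 142479\right) + 19830} = \frac{462020}{-101172 + 19830} = \frac{462020}{-81342} = 462020 \left(- \frac{1}{81342}\right) = - \frac{231010}{40671}$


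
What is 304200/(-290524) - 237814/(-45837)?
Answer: 1060520368/256091319 ≈ 4.1412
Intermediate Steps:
304200/(-290524) - 237814/(-45837) = 304200*(-1/290524) - 237814*(-1/45837) = -5850/5587 + 237814/45837 = 1060520368/256091319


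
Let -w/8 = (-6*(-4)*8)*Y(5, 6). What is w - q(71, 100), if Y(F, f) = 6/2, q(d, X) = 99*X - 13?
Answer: -14495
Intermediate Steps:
q(d, X) = -13 + 99*X
Y(F, f) = 3 (Y(F, f) = 6*(½) = 3)
w = -4608 (w = -8*-6*(-4)*8*3 = -8*24*8*3 = -1536*3 = -8*576 = -4608)
w - q(71, 100) = -4608 - (-13 + 99*100) = -4608 - (-13 + 9900) = -4608 - 1*9887 = -4608 - 9887 = -14495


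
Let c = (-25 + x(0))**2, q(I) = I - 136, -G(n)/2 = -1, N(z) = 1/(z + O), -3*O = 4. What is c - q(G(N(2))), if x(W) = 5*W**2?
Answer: 759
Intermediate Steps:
O = -4/3 (O = -1/3*4 = -4/3 ≈ -1.3333)
N(z) = 1/(-4/3 + z) (N(z) = 1/(z - 4/3) = 1/(-4/3 + z))
G(n) = 2 (G(n) = -2*(-1) = 2)
q(I) = -136 + I
c = 625 (c = (-25 + 5*0**2)**2 = (-25 + 5*0)**2 = (-25 + 0)**2 = (-25)**2 = 625)
c - q(G(N(2))) = 625 - (-136 + 2) = 625 - 1*(-134) = 625 + 134 = 759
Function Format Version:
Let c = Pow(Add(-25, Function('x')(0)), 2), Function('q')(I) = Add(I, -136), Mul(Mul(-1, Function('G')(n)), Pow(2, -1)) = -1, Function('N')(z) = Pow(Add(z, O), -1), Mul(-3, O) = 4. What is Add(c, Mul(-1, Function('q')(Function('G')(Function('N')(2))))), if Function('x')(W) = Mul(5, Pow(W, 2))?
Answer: 759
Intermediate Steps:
O = Rational(-4, 3) (O = Mul(Rational(-1, 3), 4) = Rational(-4, 3) ≈ -1.3333)
Function('N')(z) = Pow(Add(Rational(-4, 3), z), -1) (Function('N')(z) = Pow(Add(z, Rational(-4, 3)), -1) = Pow(Add(Rational(-4, 3), z), -1))
Function('G')(n) = 2 (Function('G')(n) = Mul(-2, -1) = 2)
Function('q')(I) = Add(-136, I)
c = 625 (c = Pow(Add(-25, Mul(5, Pow(0, 2))), 2) = Pow(Add(-25, Mul(5, 0)), 2) = Pow(Add(-25, 0), 2) = Pow(-25, 2) = 625)
Add(c, Mul(-1, Function('q')(Function('G')(Function('N')(2))))) = Add(625, Mul(-1, Add(-136, 2))) = Add(625, Mul(-1, -134)) = Add(625, 134) = 759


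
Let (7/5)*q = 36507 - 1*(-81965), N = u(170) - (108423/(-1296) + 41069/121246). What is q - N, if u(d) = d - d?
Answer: 5166040622129/61107984 ≈ 84540.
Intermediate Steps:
u(d) = 0
N = 727368313/8729712 (N = 0 - (108423/(-1296) + 41069/121246) = 0 - (108423*(-1/1296) + 41069*(1/121246)) = 0 - (-12047/144 + 41069/121246) = 0 - 1*(-727368313/8729712) = 0 + 727368313/8729712 = 727368313/8729712 ≈ 83.321)
q = 592360/7 (q = 5*(36507 - 1*(-81965))/7 = 5*(36507 + 81965)/7 = (5/7)*118472 = 592360/7 ≈ 84623.)
q - N = 592360/7 - 1*727368313/8729712 = 592360/7 - 727368313/8729712 = 5166040622129/61107984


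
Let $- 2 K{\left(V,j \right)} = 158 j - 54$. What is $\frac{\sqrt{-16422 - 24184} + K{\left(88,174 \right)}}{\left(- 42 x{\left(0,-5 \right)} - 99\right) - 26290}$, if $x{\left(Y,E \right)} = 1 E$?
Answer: $\frac{13719}{26179} - \frac{i \sqrt{40606}}{26179} \approx 0.52405 - 0.0076974 i$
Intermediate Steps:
$x{\left(Y,E \right)} = E$
$K{\left(V,j \right)} = 27 - 79 j$ ($K{\left(V,j \right)} = - \frac{158 j - 54}{2} = - \frac{-54 + 158 j}{2} = 27 - 79 j$)
$\frac{\sqrt{-16422 - 24184} + K{\left(88,174 \right)}}{\left(- 42 x{\left(0,-5 \right)} - 99\right) - 26290} = \frac{\sqrt{-16422 - 24184} + \left(27 - 13746\right)}{\left(\left(-42\right) \left(-5\right) - 99\right) - 26290} = \frac{\sqrt{-40606} + \left(27 - 13746\right)}{\left(210 - 99\right) - 26290} = \frac{i \sqrt{40606} - 13719}{111 - 26290} = \frac{-13719 + i \sqrt{40606}}{-26179} = \left(-13719 + i \sqrt{40606}\right) \left(- \frac{1}{26179}\right) = \frac{13719}{26179} - \frac{i \sqrt{40606}}{26179}$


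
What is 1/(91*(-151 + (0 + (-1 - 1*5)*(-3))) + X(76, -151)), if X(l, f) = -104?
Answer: -1/12207 ≈ -8.1920e-5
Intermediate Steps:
1/(91*(-151 + (0 + (-1 - 1*5)*(-3))) + X(76, -151)) = 1/(91*(-151 + (0 + (-1 - 1*5)*(-3))) - 104) = 1/(91*(-151 + (0 + (-1 - 5)*(-3))) - 104) = 1/(91*(-151 + (0 - 6*(-3))) - 104) = 1/(91*(-151 + (0 + 18)) - 104) = 1/(91*(-151 + 18) - 104) = 1/(91*(-133) - 104) = 1/(-12103 - 104) = 1/(-12207) = -1/12207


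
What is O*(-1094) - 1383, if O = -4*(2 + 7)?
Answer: 38001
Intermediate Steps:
O = -36 (O = -4*9 = -36)
O*(-1094) - 1383 = -36*(-1094) - 1383 = 39384 - 1383 = 38001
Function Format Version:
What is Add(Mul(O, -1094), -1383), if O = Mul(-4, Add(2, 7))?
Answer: 38001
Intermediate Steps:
O = -36 (O = Mul(-4, 9) = -36)
Add(Mul(O, -1094), -1383) = Add(Mul(-36, -1094), -1383) = Add(39384, -1383) = 38001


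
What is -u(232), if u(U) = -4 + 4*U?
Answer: -924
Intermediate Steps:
-u(232) = -(-4 + 4*232) = -(-4 + 928) = -1*924 = -924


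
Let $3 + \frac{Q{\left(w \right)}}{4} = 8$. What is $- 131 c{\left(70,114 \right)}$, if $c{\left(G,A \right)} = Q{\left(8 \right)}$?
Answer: $-2620$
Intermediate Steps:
$Q{\left(w \right)} = 20$ ($Q{\left(w \right)} = -12 + 4 \cdot 8 = -12 + 32 = 20$)
$c{\left(G,A \right)} = 20$
$- 131 c{\left(70,114 \right)} = \left(-131\right) 20 = -2620$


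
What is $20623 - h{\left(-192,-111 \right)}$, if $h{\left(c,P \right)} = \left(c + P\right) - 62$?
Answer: $20988$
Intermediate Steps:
$h{\left(c,P \right)} = -62 + P + c$ ($h{\left(c,P \right)} = \left(P + c\right) - 62 = -62 + P + c$)
$20623 - h{\left(-192,-111 \right)} = 20623 - \left(-62 - 111 - 192\right) = 20623 - -365 = 20623 + 365 = 20988$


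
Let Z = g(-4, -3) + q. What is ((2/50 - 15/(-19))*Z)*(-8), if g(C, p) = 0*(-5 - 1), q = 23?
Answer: -72496/475 ≈ -152.62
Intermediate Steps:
g(C, p) = 0 (g(C, p) = 0*(-6) = 0)
Z = 23 (Z = 0 + 23 = 23)
((2/50 - 15/(-19))*Z)*(-8) = ((2/50 - 15/(-19))*23)*(-8) = ((2*(1/50) - 15*(-1/19))*23)*(-8) = ((1/25 + 15/19)*23)*(-8) = ((394/475)*23)*(-8) = (9062/475)*(-8) = -72496/475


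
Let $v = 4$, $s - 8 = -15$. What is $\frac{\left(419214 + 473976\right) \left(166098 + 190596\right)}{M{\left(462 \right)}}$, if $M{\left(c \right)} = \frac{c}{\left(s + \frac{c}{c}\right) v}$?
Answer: $- \frac{1274382055440}{77} \approx -1.655 \cdot 10^{10}$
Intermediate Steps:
$s = -7$ ($s = 8 - 15 = -7$)
$M{\left(c \right)} = - \frac{c}{24}$ ($M{\left(c \right)} = \frac{c}{\left(-7 + \frac{c}{c}\right) 4} = \frac{c}{\left(-7 + 1\right) 4} = \frac{c}{\left(-6\right) 4} = \frac{c}{-24} = c \left(- \frac{1}{24}\right) = - \frac{c}{24}$)
$\frac{\left(419214 + 473976\right) \left(166098 + 190596\right)}{M{\left(462 \right)}} = \frac{\left(419214 + 473976\right) \left(166098 + 190596\right)}{\left(- \frac{1}{24}\right) 462} = \frac{893190 \cdot 356694}{- \frac{77}{4}} = 318595513860 \left(- \frac{4}{77}\right) = - \frac{1274382055440}{77}$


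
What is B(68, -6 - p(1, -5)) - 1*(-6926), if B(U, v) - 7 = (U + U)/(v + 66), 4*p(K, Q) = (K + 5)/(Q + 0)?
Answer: 4181959/603 ≈ 6935.3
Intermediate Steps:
p(K, Q) = (5 + K)/(4*Q) (p(K, Q) = ((K + 5)/(Q + 0))/4 = ((5 + K)/Q)/4 = (5 + K)/(4*Q))
B(U, v) = 7 + 2*U/(66 + v) (B(U, v) = 7 + (U + U)/(v + 66) = 7 + (2*U)/(66 + v) = 7 + 2*U/(66 + v))
B(68, -6 - p(1, -5)) - 1*(-6926) = (462 + 2*68 + 7*(-6 - (5 + 1)/(4*(-5))))/(66 + (-6 - (5 + 1)/(4*(-5)))) - 1*(-6926) = (462 + 136 + 7*(-6 - (-1)*6/(4*5)))/(66 + (-6 - (-1)*6/(4*5))) + 6926 = (462 + 136 + 7*(-6 - 1*(-3/10)))/(66 + (-6 - 1*(-3/10))) + 6926 = (462 + 136 + 7*(-6 + 3/10))/(66 + (-6 + 3/10)) + 6926 = (462 + 136 + 7*(-57/10))/(66 - 57/10) + 6926 = (462 + 136 - 399/10)/(603/10) + 6926 = (10/603)*(5581/10) + 6926 = 5581/603 + 6926 = 4181959/603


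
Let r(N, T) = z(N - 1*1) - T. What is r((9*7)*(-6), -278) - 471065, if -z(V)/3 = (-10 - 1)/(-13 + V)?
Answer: -184548537/392 ≈ -4.7079e+5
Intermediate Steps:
z(V) = 33/(-13 + V) (z(V) = -3*(-10 - 1)/(-13 + V) = -(-33)/(-13 + V) = 33/(-13 + V))
r(N, T) = -T + 33/(-14 + N) (r(N, T) = 33/(-13 + (N - 1*1)) - T = 33/(-13 + (N - 1)) - T = 33/(-13 + (-1 + N)) - T = 33/(-14 + N) - T = -T + 33/(-14 + N))
r((9*7)*(-6), -278) - 471065 = (33 - 1*(-278)*(-14 + (9*7)*(-6)))/(-14 + (9*7)*(-6)) - 471065 = (33 - 1*(-278)*(-14 + 63*(-6)))/(-14 + 63*(-6)) - 471065 = (33 - 1*(-278)*(-14 - 378))/(-14 - 378) - 471065 = (33 - 1*(-278)*(-392))/(-392) - 471065 = -(33 - 108976)/392 - 471065 = -1/392*(-108943) - 471065 = 108943/392 - 471065 = -184548537/392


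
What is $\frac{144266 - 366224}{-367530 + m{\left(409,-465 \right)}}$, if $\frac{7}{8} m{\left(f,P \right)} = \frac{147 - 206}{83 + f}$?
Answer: $\frac{95552919}{158221724} \approx 0.60392$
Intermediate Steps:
$m{\left(f,P \right)} = - \frac{472}{7 \left(83 + f\right)}$ ($m{\left(f,P \right)} = \frac{8 \frac{147 - 206}{83 + f}}{7} = \frac{8 \left(- \frac{59}{83 + f}\right)}{7} = - \frac{472}{7 \left(83 + f\right)}$)
$\frac{144266 - 366224}{-367530 + m{\left(409,-465 \right)}} = \frac{144266 - 366224}{-367530 - \frac{472}{581 + 7 \cdot 409}} = - \frac{221958}{-367530 - \frac{472}{581 + 2863}} = - \frac{221958}{-367530 - \frac{472}{3444}} = - \frac{221958}{-367530 - \frac{118}{861}} = - \frac{221958}{- \frac{316443448}{861}} = \left(-221958\right) \left(- \frac{861}{316443448}\right) = \frac{95552919}{158221724}$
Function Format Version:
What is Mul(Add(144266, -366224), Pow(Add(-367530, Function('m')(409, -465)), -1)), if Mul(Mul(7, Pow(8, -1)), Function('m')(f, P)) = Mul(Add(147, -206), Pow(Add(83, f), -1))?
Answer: Rational(95552919, 158221724) ≈ 0.60392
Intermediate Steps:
Function('m')(f, P) = Mul(Rational(-472, 7), Pow(Add(83, f), -1)) (Function('m')(f, P) = Mul(Rational(8, 7), Mul(Add(147, -206), Pow(Add(83, f), -1))) = Mul(Rational(8, 7), Mul(-59, Pow(Add(83, f), -1))) = Mul(Rational(-472, 7), Pow(Add(83, f), -1)))
Mul(Add(144266, -366224), Pow(Add(-367530, Function('m')(409, -465)), -1)) = Mul(Add(144266, -366224), Pow(Add(-367530, Mul(-472, Pow(Add(581, Mul(7, 409)), -1))), -1)) = Mul(-221958, Pow(Add(-367530, Mul(-472, Pow(Add(581, 2863), -1))), -1)) = Mul(-221958, Pow(Add(-367530, Mul(-472, Pow(3444, -1))), -1)) = Mul(-221958, Pow(Add(-367530, Mul(-472, Rational(1, 3444))), -1)) = Mul(-221958, Pow(Add(-367530, Rational(-118, 861)), -1)) = Mul(-221958, Pow(Rational(-316443448, 861), -1)) = Mul(-221958, Rational(-861, 316443448)) = Rational(95552919, 158221724)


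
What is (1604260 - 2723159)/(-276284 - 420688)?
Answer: 1118899/696972 ≈ 1.6054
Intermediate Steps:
(1604260 - 2723159)/(-276284 - 420688) = -1118899/(-696972) = -1118899*(-1/696972) = 1118899/696972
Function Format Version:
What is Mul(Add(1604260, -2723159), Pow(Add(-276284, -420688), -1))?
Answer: Rational(1118899, 696972) ≈ 1.6054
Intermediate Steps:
Mul(Add(1604260, -2723159), Pow(Add(-276284, -420688), -1)) = Mul(-1118899, Pow(-696972, -1)) = Mul(-1118899, Rational(-1, 696972)) = Rational(1118899, 696972)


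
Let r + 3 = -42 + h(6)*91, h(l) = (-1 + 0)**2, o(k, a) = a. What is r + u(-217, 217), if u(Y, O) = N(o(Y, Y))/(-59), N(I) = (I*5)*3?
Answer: 5969/59 ≈ 101.17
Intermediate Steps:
h(l) = 1 (h(l) = (-1)**2 = 1)
N(I) = 15*I (N(I) = (5*I)*3 = 15*I)
u(Y, O) = -15*Y/59 (u(Y, O) = (15*Y)/(-59) = (15*Y)*(-1/59) = -15*Y/59)
r = 46 (r = -3 + (-42 + 1*91) = -3 + (-42 + 91) = -3 + 49 = 46)
r + u(-217, 217) = 46 - 15/59*(-217) = 46 + 3255/59 = 5969/59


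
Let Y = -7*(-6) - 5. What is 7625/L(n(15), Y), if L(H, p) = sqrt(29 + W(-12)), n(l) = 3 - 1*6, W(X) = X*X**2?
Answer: -7625*I*sqrt(1699)/1699 ≈ -184.99*I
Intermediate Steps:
W(X) = X**3
n(l) = -3 (n(l) = 3 - 6 = -3)
Y = 37 (Y = 42 - 5 = 37)
L(H, p) = I*sqrt(1699) (L(H, p) = sqrt(29 + (-12)**3) = sqrt(29 - 1728) = sqrt(-1699) = I*sqrt(1699))
7625/L(n(15), Y) = 7625/((I*sqrt(1699))) = 7625*(-I*sqrt(1699)/1699) = -7625*I*sqrt(1699)/1699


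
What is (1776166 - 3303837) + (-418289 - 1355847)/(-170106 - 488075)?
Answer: -1005482252315/658181 ≈ -1.5277e+6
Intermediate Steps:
(1776166 - 3303837) + (-418289 - 1355847)/(-170106 - 488075) = -1527671 - 1774136/(-658181) = -1527671 - 1774136*(-1/658181) = -1527671 + 1774136/658181 = -1005482252315/658181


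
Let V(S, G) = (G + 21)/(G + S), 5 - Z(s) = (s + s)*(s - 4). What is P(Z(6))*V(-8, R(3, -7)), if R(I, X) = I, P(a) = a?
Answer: 456/5 ≈ 91.200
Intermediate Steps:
Z(s) = 5 - 2*s*(-4 + s) (Z(s) = 5 - (s + s)*(s - 4) = 5 - 2*s*(-4 + s))
V(S, G) = (21 + G)/(G + S)
P(Z(6))*V(-8, R(3, -7)) = (5 - 2*6² + 8*6)*((21 + 3)/(3 - 8)) = (5 - 2*36 + 48)*(24/(-5)) = (5 - 72 + 48)*(-⅕*24) = -19*(-24/5) = 456/5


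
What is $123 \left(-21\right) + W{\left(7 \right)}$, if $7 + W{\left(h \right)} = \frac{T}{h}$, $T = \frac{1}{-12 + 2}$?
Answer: $- \frac{181301}{70} \approx -2590.0$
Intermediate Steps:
$T = - \frac{1}{10}$ ($T = \frac{1}{-10} = - \frac{1}{10} \approx -0.1$)
$W{\left(h \right)} = -7 - \frac{1}{10 h}$
$123 \left(-21\right) + W{\left(7 \right)} = 123 \left(-21\right) - \left(7 + \frac{1}{10 \cdot 7}\right) = -2583 - \frac{491}{70} = - \frac{181301}{70}$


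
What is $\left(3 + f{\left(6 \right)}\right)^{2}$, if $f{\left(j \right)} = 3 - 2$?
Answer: $16$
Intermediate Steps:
$f{\left(j \right)} = 1$
$\left(3 + f{\left(6 \right)}\right)^{2} = \left(3 + 1\right)^{2} = 4^{2} = 16$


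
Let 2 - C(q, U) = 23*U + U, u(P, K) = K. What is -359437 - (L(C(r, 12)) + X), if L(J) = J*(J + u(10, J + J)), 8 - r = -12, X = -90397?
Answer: -514428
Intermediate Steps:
r = 20 (r = 8 - 1*(-12) = 8 + 12 = 20)
C(q, U) = 2 - 24*U (C(q, U) = 2 - (23*U + U) = 2 - 24*U)
L(J) = 3*J**2 (L(J) = J*(J + (J + J)) = J*(J + 2*J) = J*(3*J) = 3*J**2)
-359437 - (L(C(r, 12)) + X) = -359437 - (3*(2 - 24*12)**2 - 90397) = -359437 - (3*(2 - 288)**2 - 90397) = -359437 - (3*(-286)**2 - 90397) = -359437 - (3*81796 - 90397) = -359437 - (245388 - 90397) = -359437 - 1*154991 = -359437 - 154991 = -514428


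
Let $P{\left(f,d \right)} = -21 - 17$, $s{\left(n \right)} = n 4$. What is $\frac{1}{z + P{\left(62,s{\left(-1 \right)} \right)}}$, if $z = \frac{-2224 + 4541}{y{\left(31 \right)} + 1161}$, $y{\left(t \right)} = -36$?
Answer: $- \frac{1125}{40433} \approx -0.027824$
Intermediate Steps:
$s{\left(n \right)} = 4 n$
$P{\left(f,d \right)} = -38$
$z = \frac{2317}{1125}$ ($z = \frac{-2224 + 4541}{-36 + 1161} = \frac{2317}{1125} \approx 2.0596$)
$\frac{1}{z + P{\left(62,s{\left(-1 \right)} \right)}} = \frac{1}{\frac{2317}{1125} - 38} = \frac{1}{- \frac{40433}{1125}} = - \frac{1125}{40433}$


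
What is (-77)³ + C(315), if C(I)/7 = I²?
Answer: 238042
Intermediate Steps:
C(I) = 7*I²
(-77)³ + C(315) = (-77)³ + 7*315² = -456533 + 7*99225 = -456533 + 694575 = 238042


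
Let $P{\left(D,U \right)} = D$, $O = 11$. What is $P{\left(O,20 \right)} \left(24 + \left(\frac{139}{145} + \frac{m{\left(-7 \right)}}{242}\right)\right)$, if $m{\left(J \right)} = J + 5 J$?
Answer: $\frac{434854}{1595} \approx 272.64$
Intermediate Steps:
$m{\left(J \right)} = 6 J$
$P{\left(O,20 \right)} \left(24 + \left(\frac{139}{145} + \frac{m{\left(-7 \right)}}{242}\right)\right) = 11 \left(24 + \left(\frac{139}{145} + \frac{6 \left(-7\right)}{242}\right)\right) = 11 \left(24 + \left(139 \cdot \frac{1}{145} - \frac{21}{121}\right)\right) = 11 \left(24 + \left(\frac{139}{145} - \frac{21}{121}\right)\right) = 11 \left(24 + \frac{13774}{17545}\right) = 11 \cdot \frac{434854}{17545} = \frac{434854}{1595}$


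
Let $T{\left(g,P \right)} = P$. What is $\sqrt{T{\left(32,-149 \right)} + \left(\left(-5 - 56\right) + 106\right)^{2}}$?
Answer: $2 \sqrt{469} \approx 43.313$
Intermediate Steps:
$\sqrt{T{\left(32,-149 \right)} + \left(\left(-5 - 56\right) + 106\right)^{2}} = \sqrt{-149 + \left(\left(-5 - 56\right) + 106\right)^{2}} = \sqrt{-149 + \left(-61 + 106\right)^{2}} = \sqrt{-149 + 45^{2}} = \sqrt{-149 + 2025} = \sqrt{1876} = 2 \sqrt{469}$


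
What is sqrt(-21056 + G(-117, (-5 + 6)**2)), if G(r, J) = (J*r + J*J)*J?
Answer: 2*I*sqrt(5293) ≈ 145.51*I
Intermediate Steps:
G(r, J) = J*(J**2 + J*r) (G(r, J) = (J*r + J**2)*J = (J**2 + J*r)*J = J*(J**2 + J*r))
sqrt(-21056 + G(-117, (-5 + 6)**2)) = sqrt(-21056 + ((-5 + 6)**2)**2*((-5 + 6)**2 - 117)) = sqrt(-21056 + (1**2)**2*(1**2 - 117)) = sqrt(-21056 + 1**2*(1 - 117)) = sqrt(-21056 + 1*(-116)) = sqrt(-21056 - 116) = sqrt(-21172) = 2*I*sqrt(5293)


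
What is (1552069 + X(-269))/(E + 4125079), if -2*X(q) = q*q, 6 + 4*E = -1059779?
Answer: 6063554/15440531 ≈ 0.39270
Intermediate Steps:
E = -1059785/4 (E = -3/2 + (¼)*(-1059779) = -3/2 - 1059779/4 = -1059785/4 ≈ -2.6495e+5)
X(q) = -q²/2 (X(q) = -q*q/2 = -q²/2)
(1552069 + X(-269))/(E + 4125079) = (1552069 - ½*(-269)²)/(-1059785/4 + 4125079) = (1552069 - ½*72361)/(15440531/4) = (1552069 - 72361/2)*(4/15440531) = (3031777/2)*(4/15440531) = 6063554/15440531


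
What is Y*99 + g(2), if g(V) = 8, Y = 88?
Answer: 8720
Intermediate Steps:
Y*99 + g(2) = 88*99 + 8 = 8712 + 8 = 8720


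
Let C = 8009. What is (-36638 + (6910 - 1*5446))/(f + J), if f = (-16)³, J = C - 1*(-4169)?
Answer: -17587/4041 ≈ -4.3521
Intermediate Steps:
J = 12178 (J = 8009 - 1*(-4169) = 8009 + 4169 = 12178)
f = -4096
(-36638 + (6910 - 1*5446))/(f + J) = (-36638 + (6910 - 1*5446))/(-4096 + 12178) = (-36638 + (6910 - 5446))/8082 = (-36638 + 1464)*(1/8082) = -35174*1/8082 = -17587/4041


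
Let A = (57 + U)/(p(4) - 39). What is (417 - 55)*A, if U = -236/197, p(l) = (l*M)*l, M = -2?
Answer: -3979466/13987 ≈ -284.51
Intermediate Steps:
p(l) = -2*l**2 (p(l) = (l*(-2))*l = (-2*l)*l = -2*l**2)
U = -236/197 (U = -236*1/197 = -236/197 ≈ -1.1980)
A = -10993/13987 (A = (57 - 236/197)/(-2*4**2 - 39) = 10993/(197*(-2*16 - 39)) = 10993/(197*(-32 - 39)) = (10993/197)/(-71) = (10993/197)*(-1/71) = -10993/13987 ≈ -0.78594)
(417 - 55)*A = (417 - 55)*(-10993/13987) = 362*(-10993/13987) = -3979466/13987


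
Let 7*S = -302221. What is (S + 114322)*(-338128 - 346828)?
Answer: -341130691548/7 ≈ -4.8733e+10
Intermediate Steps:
S = -302221/7 (S = (⅐)*(-302221) = -302221/7 ≈ -43174.)
(S + 114322)*(-338128 - 346828) = (-302221/7 + 114322)*(-338128 - 346828) = (498033/7)*(-684956) = -341130691548/7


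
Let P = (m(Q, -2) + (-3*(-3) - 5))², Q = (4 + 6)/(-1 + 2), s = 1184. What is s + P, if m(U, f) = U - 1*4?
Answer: 1284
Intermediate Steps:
Q = 10 (Q = 10/1 = 10*1 = 10)
m(U, f) = -4 + U (m(U, f) = U - 4 = -4 + U)
P = 100 (P = ((-4 + 10) + (-3*(-3) - 5))² = (6 + (9 - 5))² = (6 + 4)² = 10² = 100)
s + P = 1184 + 100 = 1284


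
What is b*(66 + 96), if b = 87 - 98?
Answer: -1782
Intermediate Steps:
b = -11
b*(66 + 96) = -11*(66 + 96) = -11*162 = -1782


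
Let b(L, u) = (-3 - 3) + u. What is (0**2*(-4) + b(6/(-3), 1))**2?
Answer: 25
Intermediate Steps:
b(L, u) = -6 + u
(0**2*(-4) + b(6/(-3), 1))**2 = (0**2*(-4) + (-6 + 1))**2 = (0*(-4) - 5)**2 = (0 - 5)**2 = (-5)**2 = 25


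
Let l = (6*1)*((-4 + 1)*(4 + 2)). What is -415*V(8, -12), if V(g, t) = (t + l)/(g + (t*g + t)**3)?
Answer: -6225/157463 ≈ -0.039533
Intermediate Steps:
l = -108 (l = 6*(-3*6) = 6*(-18) = -108)
V(g, t) = (-108 + t)/(g + (t + g*t)**3) (V(g, t) = (t - 108)/(g + (t*g + t)**3) = (-108 + t)/(g + (g*t + t)**3) = (-108 + t)/(g + (t + g*t)**3))
-415*V(8, -12) = -415*(-108 - 12)/(8 + (-12)**3*(1 + 8)**3) = -415*(-120)/(8 - 1728*9**3) = -415*(-120)/(8 - 1728*729) = -415*(-120)/(8 - 1259712) = -415*(-120)/(-1259704) = -(-415)*(-120)/1259704 = -415*15/157463 = -6225/157463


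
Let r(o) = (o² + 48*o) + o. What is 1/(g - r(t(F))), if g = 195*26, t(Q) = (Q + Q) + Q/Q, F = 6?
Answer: 1/4264 ≈ 0.00023452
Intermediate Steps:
t(Q) = 1 + 2*Q (t(Q) = 2*Q + 1 = 1 + 2*Q)
r(o) = o² + 49*o
g = 5070
1/(g - r(t(F))) = 1/(5070 - (1 + 2*6)*(49 + (1 + 2*6))) = 1/(5070 - (1 + 12)*(49 + (1 + 12))) = 1/(5070 - 13*(49 + 13)) = 1/(5070 - 13*62) = 1/(5070 - 1*806) = 1/(5070 - 806) = 1/4264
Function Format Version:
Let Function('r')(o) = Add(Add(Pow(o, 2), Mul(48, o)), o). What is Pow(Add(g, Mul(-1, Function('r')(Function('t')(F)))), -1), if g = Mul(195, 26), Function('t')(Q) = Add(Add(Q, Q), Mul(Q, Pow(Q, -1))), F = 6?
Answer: Rational(1, 4264) ≈ 0.00023452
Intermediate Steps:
Function('t')(Q) = Add(1, Mul(2, Q)) (Function('t')(Q) = Add(Mul(2, Q), 1) = Add(1, Mul(2, Q)))
Function('r')(o) = Add(Pow(o, 2), Mul(49, o))
g = 5070
Pow(Add(g, Mul(-1, Function('r')(Function('t')(F)))), -1) = Pow(Add(5070, Mul(-1, Mul(Add(1, Mul(2, 6)), Add(49, Add(1, Mul(2, 6)))))), -1) = Pow(Add(5070, Mul(-1, Mul(Add(1, 12), Add(49, Add(1, 12))))), -1) = Pow(Add(5070, Mul(-1, Mul(13, Add(49, 13)))), -1) = Pow(Add(5070, Mul(-1, Mul(13, 62))), -1) = Pow(Add(5070, Mul(-1, 806)), -1) = Pow(Add(5070, -806), -1) = Pow(4264, -1) = Rational(1, 4264)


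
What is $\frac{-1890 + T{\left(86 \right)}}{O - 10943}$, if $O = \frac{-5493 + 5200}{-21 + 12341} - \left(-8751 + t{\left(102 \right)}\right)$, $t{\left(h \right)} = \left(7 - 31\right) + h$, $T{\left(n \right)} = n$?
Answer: $\frac{22225280}{27966693} \approx 0.79471$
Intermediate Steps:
$t{\left(h \right)} = -24 + h$
$O = \frac{106851067}{12320}$ ($O = \frac{-5493 + 5200}{-21 + 12341} - \left(-8751 + \left(-24 + 102\right)\right) = - \frac{293}{12320} - \left(-8751 + 78\right) = \left(-293\right) \frac{1}{12320} - -8673 = - \frac{293}{12320} + 8673 = \frac{106851067}{12320} \approx 8673.0$)
$\frac{-1890 + T{\left(86 \right)}}{O - 10943} = \frac{-1890 + 86}{\frac{106851067}{12320} - 10943} = - \frac{1804}{- \frac{27966693}{12320}} = \left(-1804\right) \left(- \frac{12320}{27966693}\right) = \frac{22225280}{27966693}$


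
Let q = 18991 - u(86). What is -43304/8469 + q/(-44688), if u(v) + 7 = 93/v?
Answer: -60086882929/10849263264 ≈ -5.5383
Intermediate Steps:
u(v) = -7 + 93/v
q = 1633735/86 (q = 18991 - (-7 + 93/86) = 18991 - 1*(-509/86) = 18991 + 509/86 = 1633735/86 ≈ 18997.)
-43304/8469 + q/(-44688) = -43304/8469 + (1633735/86)/(-44688) = -43304*1/8469 + (1633735/86)*(-1/44688) = -43304/8469 - 1633735/3843168 = -60086882929/10849263264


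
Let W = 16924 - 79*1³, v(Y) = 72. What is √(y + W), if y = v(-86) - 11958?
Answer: 3*√551 ≈ 70.420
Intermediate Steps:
W = 16845 (W = 16924 - 79*1 = 16924 - 79 = 16845)
y = -11886 (y = 72 - 11958 = -11886)
√(y + W) = √(-11886 + 16845) = √4959 = 3*√551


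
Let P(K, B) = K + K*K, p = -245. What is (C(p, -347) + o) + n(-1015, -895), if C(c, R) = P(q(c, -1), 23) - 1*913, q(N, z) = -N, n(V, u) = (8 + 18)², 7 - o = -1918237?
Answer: 1978277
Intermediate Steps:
o = 1918244 (o = 7 - 1*(-1918237) = 7 + 1918237 = 1918244)
n(V, u) = 676 (n(V, u) = 26² = 676)
P(K, B) = K + K²
C(c, R) = -913 - c*(1 - c) (C(c, R) = (-c)*(1 - c) - 1*913 = -c*(1 - c) - 913 = -913 - c*(1 - c))
(C(p, -347) + o) + n(-1015, -895) = ((-913 - 245*(-1 - 245)) + 1918244) + 676 = ((-913 - 245*(-246)) + 1918244) + 676 = ((-913 + 60270) + 1918244) + 676 = (59357 + 1918244) + 676 = 1977601 + 676 = 1978277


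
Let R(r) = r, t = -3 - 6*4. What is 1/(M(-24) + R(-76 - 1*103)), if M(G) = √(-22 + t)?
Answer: -179/32090 - 7*I/32090 ≈ -0.0055781 - 0.00021814*I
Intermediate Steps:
t = -27 (t = -3 - 24 = -27)
M(G) = 7*I (M(G) = √(-22 - 27) = √(-49) = 7*I)
1/(M(-24) + R(-76 - 1*103)) = 1/(7*I + (-76 - 1*103)) = 1/(7*I + (-76 - 103)) = 1/(7*I - 179) = 1/(-179 + 7*I) = (-179 - 7*I)/32090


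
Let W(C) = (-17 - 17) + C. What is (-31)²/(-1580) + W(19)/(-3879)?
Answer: -1234673/2042940 ≈ -0.60436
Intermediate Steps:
W(C) = -34 + C
(-31)²/(-1580) + W(19)/(-3879) = (-31)²/(-1580) + (-34 + 19)/(-3879) = 961*(-1/1580) - 15*(-1/3879) = -961/1580 + 5/1293 = -1234673/2042940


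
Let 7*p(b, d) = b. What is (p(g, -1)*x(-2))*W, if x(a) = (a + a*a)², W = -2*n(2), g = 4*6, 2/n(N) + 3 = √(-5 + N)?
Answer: 96/7 + 32*I*√3/7 ≈ 13.714 + 7.9179*I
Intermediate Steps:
n(N) = 2/(-3 + √(-5 + N))
g = 24
p(b, d) = b/7
W = -4/(-3 + I*√3) (W = -4/(-3 + √(-5 + 2)) = -4/(-3 + √(-3)) = -4/(-3 + I*√3) ≈ 1.0 + 0.57735*I)
x(a) = (a + a²)²
(p(g, -1)*x(-2))*W = (((⅐)*24)*((-2)²*(1 - 2)²))*(1 + I*√3/3) = (24*(4*(-1)²)/7)*(1 + I*√3/3) = (24*(4*1)/7)*(1 + I*√3/3) = ((24/7)*4)*(1 + I*√3/3) = 96*(1 + I*√3/3)/7 = 96/7 + 32*I*√3/7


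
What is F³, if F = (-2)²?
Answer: 64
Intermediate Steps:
F = 4
F³ = 4³ = 64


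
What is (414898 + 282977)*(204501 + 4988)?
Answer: 146197135875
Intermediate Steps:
(414898 + 282977)*(204501 + 4988) = 697875*209489 = 146197135875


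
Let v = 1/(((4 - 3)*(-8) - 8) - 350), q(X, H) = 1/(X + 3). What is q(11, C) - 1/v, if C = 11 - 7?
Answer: 5125/14 ≈ 366.07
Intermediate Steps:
C = 4
q(X, H) = 1/(3 + X)
v = -1/366 (v = 1/((1*(-8) - 8) - 350) = 1/((-8 - 8) - 350) = 1/(-16 - 350) = 1/(-366) = -1/366 ≈ -0.0027322)
q(11, C) - 1/v = 1/(3 + 11) - 1/(-1/366) = 1/14 - 1*(-366) = 1/14 + 366 = 5125/14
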